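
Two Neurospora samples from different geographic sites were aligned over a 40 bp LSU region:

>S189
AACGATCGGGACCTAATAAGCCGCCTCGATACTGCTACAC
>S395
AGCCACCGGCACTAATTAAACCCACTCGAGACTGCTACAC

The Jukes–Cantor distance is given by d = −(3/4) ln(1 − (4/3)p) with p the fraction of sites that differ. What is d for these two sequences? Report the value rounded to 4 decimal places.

0.3426

Mismatches occur at site 2 (A↔G), site 4 (G↔C), site 6 (T↔C), site 10 (G↔C), site 13 (C↔T), site 14 (T↔A), site 16 (A↔T), site 20 (G↔A), site 23 (G↔C), site 24 (C↔A), site 30 (T↔G).
p = 11/40 = 0.275000.
d = −0.75 · ln(1 − (4/3)·0.275000) = −0.75 · ln(0.633333) = −0.75 · (-0.456759) = 0.3426.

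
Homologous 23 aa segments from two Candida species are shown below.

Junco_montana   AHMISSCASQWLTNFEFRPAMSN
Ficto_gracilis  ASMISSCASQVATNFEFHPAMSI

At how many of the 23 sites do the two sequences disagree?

Mismatches occur at site 2 (H/S), site 11 (W/V), site 12 (L/A), site 18 (R/H), site 23 (N/I).
That gives 5 mismatches out of 23 aligned sites, so the Hamming distance is 5.

5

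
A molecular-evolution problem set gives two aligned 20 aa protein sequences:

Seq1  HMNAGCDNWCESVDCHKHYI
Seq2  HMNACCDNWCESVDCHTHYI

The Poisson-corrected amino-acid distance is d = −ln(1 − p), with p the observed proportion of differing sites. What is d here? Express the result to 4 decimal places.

Mismatches occur at site 5 (G/C), site 17 (K/T).
p = 2/20 = 0.100000.
d = −ln(1 − 0.100000) = −ln(0.900000) = 0.1054.

0.1054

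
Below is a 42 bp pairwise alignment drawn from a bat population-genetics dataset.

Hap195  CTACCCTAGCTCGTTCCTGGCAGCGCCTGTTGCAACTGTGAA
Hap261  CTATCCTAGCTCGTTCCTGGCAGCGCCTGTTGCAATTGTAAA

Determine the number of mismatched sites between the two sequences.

3

The sequences differ at positions 4 (C/T), 36 (C/T), 40 (G/A).
That gives 3 mismatches out of 42 aligned sites, so the Hamming distance is 3.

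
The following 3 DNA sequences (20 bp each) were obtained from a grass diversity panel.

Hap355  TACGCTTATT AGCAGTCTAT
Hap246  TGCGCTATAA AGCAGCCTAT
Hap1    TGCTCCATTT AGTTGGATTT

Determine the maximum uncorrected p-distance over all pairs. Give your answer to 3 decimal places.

0.500

Pairwise Hamming distances:
  Hap355 vs Hap246: 6
  Hap355 vs Hap1: 10
  Hap246 vs Hap1: 9
The largest is 10 mismatches, between Hap355 and Hap1; p = 10/20 = 0.500.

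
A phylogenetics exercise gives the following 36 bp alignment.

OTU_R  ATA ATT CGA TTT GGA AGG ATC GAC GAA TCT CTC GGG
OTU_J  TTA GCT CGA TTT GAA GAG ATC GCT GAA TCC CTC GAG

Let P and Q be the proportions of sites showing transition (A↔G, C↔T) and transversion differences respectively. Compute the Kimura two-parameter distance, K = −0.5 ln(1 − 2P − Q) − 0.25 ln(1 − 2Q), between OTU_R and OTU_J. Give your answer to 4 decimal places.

0.3760

Mismatches occur at site 1 (A/T, transversion), site 4 (A/G, transition), site 5 (T/C, transition), site 14 (G/A, transition), site 16 (A/G, transition), site 17 (G/A, transition), site 23 (A/C, transversion), site 24 (C/T, transition), site 30 (T/C, transition), site 35 (G/A, transition).
Of the 10 differences, 8 transitions and 2 transversions over 36 sites: P = 8/36 = 0.222222, Q = 2/36 = 0.055556.
d = −0.5·ln(0.500000) − 0.25·ln(0.888888) = −0.5·(-0.693147) − 0.25·(-0.117784) = 0.3760.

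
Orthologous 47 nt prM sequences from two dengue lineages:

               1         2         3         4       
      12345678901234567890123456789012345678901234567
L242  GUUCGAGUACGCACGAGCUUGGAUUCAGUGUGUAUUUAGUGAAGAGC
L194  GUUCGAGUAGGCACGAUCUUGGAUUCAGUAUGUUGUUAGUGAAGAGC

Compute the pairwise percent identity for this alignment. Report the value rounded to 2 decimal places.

The sequences differ at positions 10 (C/G), 17 (G/U), 30 (G/A), 34 (A/U), 35 (U/G).
42 of the 47 sites match, so the percent identity is 42/47 × 100 = 89.36%.

89.36%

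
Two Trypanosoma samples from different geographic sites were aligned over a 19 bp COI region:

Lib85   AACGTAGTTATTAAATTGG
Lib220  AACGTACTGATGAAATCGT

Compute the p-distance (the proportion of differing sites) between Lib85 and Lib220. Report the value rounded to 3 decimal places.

0.263

Differing sites — 7:G/C; 9:T/G; 12:T/G; 17:T/C; 19:G/T.
There are 5 differences over 19 sites, so p = 5/19 = 0.263.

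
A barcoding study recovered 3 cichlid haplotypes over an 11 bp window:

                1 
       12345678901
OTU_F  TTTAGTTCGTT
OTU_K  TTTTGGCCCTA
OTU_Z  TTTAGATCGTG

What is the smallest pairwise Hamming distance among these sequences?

Pairwise Hamming distances:
  OTU_F vs OTU_K: 5
  OTU_F vs OTU_Z: 2
  OTU_K vs OTU_Z: 5
The smallest is 2, between OTU_F and OTU_Z.

2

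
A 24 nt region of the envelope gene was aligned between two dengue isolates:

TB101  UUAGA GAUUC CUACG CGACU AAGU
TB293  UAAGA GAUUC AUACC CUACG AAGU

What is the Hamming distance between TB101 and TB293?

The sequences differ at positions 2 (U/A), 11 (C/A), 15 (G/C), 17 (G/U), 20 (U/G).
That gives 5 mismatches out of 24 aligned sites, so the Hamming distance is 5.

5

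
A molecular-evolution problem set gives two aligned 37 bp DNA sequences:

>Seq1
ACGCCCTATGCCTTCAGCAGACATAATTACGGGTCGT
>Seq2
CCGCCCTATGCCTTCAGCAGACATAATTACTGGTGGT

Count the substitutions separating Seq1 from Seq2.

3

Differing sites — 1:A/C; 31:G/T; 35:C/G.
That gives 3 mismatches out of 37 aligned sites, so the Hamming distance is 3.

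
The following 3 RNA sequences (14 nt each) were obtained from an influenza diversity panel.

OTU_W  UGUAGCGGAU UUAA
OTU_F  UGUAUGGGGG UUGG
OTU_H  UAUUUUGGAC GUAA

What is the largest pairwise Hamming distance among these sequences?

Pairwise Hamming distances:
  OTU_W vs OTU_F: 6
  OTU_W vs OTU_H: 6
  OTU_F vs OTU_H: 8
The largest is 8, between OTU_F and OTU_H.

8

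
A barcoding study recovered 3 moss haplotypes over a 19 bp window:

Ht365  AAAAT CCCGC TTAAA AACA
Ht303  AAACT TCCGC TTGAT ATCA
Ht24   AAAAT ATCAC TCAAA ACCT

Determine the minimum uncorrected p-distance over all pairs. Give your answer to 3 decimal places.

0.263

Pairwise Hamming distances:
  Ht365 vs Ht303: 5
  Ht365 vs Ht24: 6
  Ht303 vs Ht24: 9
The smallest is 5 mismatches, between Ht365 and Ht303; p = 5/19 = 0.263.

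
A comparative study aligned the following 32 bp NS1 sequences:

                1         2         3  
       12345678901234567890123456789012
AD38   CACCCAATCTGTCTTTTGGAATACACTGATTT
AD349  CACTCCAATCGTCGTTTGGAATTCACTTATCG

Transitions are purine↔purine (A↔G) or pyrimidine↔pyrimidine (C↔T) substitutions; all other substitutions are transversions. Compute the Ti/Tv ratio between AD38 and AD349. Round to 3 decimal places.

Mismatches occur at site 4 (C→T, transition), site 6 (A→C, transversion), site 8 (T→A, transversion), site 9 (C→T, transition), site 10 (T→C, transition), site 14 (T→G, transversion), site 23 (A→T, transversion), site 28 (G→T, transversion), site 31 (T→C, transition), site 32 (T→G, transversion).
Of the 10 differences, 4 transitions and 6 transversions, so Ti/Tv = 4/6 = 0.667.

0.667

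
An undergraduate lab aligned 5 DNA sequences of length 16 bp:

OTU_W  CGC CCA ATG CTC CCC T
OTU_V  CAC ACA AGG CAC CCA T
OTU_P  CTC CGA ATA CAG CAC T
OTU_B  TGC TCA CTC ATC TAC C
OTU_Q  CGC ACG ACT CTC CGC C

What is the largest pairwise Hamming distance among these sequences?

Pairwise Hamming distances:
  OTU_W vs OTU_V: 5
  OTU_W vs OTU_P: 6
  OTU_W vs OTU_B: 8
  OTU_W vs OTU_Q: 6
  OTU_V vs OTU_P: 8
  OTU_V vs OTU_B: 12
  OTU_V vs OTU_Q: 8
  OTU_P vs OTU_B: 11
  OTU_P vs OTU_Q: 10
  OTU_B vs OTU_Q: 9
The largest is 12, between OTU_V and OTU_B.

12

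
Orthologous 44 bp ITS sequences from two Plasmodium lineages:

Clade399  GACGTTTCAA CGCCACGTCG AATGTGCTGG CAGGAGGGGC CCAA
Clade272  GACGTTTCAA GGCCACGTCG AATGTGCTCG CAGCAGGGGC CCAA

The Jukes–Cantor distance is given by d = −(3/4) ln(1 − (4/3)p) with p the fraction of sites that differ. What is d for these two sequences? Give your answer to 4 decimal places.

0.0715

Differing sites — 11:C/G; 29:G/C; 34:G/C.
p = 3/44 = 0.068182.
d = −0.75 · ln(1 − (4/3)·0.068182) = −0.75 · ln(0.909091) = −0.75 · (-0.095310) = 0.0715.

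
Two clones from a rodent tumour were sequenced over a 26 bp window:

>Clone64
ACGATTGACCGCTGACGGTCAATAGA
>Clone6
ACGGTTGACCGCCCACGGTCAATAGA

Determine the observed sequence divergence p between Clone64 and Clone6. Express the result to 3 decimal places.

Mismatches occur at site 4 (A→G), site 13 (T→C), site 14 (G→C).
There are 3 differences over 26 sites, so p = 3/26 = 0.115.

0.115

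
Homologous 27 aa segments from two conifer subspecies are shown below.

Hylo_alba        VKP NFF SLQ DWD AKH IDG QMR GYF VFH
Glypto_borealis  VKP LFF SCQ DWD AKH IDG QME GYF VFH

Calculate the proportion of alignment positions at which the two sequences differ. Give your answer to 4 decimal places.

Mismatches occur at site 4 (N/L), site 8 (L/C), site 21 (R/E).
There are 3 differences over 27 sites, so p = 3/27 = 0.1111.

0.1111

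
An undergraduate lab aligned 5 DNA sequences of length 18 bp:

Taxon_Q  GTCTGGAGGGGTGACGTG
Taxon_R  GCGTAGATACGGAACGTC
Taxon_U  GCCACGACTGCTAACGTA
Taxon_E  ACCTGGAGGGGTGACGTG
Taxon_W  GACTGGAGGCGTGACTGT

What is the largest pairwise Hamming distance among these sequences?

11

Pairwise Hamming distances:
  Taxon_Q vs Taxon_R: 9
  Taxon_Q vs Taxon_U: 8
  Taxon_Q vs Taxon_E: 2
  Taxon_Q vs Taxon_W: 5
  Taxon_R vs Taxon_U: 9
  Taxon_R vs Taxon_E: 9
  Taxon_R vs Taxon_W: 10
  Taxon_U vs Taxon_E: 8
  Taxon_U vs Taxon_W: 11
  Taxon_E vs Taxon_W: 6
The largest is 11, between Taxon_U and Taxon_W.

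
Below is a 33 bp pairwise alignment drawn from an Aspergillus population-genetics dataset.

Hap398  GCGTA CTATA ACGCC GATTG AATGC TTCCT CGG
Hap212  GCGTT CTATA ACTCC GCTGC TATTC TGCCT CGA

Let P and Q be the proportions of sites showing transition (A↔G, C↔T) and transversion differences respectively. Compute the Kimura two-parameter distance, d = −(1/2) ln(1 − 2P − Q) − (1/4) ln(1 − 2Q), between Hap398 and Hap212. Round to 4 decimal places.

0.3463

Mismatches occur at site 5 (A/T, transversion), site 13 (G/T, transversion), site 17 (A/C, transversion), site 19 (T/G, transversion), site 20 (G/C, transversion), site 21 (A/T, transversion), site 24 (G/T, transversion), site 27 (T/G, transversion), site 33 (G/A, transition).
Of the 9 differences, 1 transition and 8 transversions over 33 sites: P = 1/33 = 0.030303, Q = 8/33 = 0.242424.
d = −0.5·ln(0.696970) − 0.25·ln(0.515152) = −0.5·(-0.361013) − 0.25·(-0.663293) = 0.3463.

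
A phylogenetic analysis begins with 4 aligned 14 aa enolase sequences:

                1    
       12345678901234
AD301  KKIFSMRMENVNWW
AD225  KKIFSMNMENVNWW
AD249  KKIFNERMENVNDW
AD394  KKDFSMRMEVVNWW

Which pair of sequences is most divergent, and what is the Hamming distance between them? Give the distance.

5

Pairwise Hamming distances:
  AD301 vs AD225: 1
  AD301 vs AD249: 3
  AD301 vs AD394: 2
  AD225 vs AD249: 4
  AD225 vs AD394: 3
  AD249 vs AD394: 5
The largest is 5, between AD249 and AD394.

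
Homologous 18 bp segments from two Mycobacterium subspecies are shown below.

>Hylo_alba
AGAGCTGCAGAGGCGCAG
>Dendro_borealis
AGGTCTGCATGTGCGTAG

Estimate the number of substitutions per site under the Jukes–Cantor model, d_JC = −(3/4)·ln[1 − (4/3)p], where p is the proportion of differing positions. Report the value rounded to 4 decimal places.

Mismatches occur at site 3 (A/G), site 4 (G/T), site 10 (G/T), site 11 (A/G), site 12 (G/T), site 16 (C/T).
p = 6/18 = 0.333333.
d = −0.75 · ln(1 − (4/3)·0.333333) = −0.75 · ln(0.555556) = −0.75 · (-0.587786) = 0.4408.

0.4408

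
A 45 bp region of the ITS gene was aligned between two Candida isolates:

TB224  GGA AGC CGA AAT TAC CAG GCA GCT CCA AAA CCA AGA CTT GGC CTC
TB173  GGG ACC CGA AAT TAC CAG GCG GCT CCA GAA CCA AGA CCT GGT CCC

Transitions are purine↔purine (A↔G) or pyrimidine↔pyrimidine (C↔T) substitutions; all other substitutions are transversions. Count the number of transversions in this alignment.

1

Mismatches occur at site 3 (A→G, transition), site 5 (G→C, transversion), site 21 (A→G, transition), site 28 (A→G, transition), site 38 (T→C, transition), site 42 (C→T, transition), site 44 (T→C, transition).
Of the 7 differences, 6 transitions and 1 transversion, so the answer is 1.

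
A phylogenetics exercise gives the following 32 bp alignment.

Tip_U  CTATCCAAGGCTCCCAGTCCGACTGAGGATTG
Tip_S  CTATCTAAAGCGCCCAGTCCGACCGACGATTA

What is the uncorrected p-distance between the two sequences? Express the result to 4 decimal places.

0.1875

The sequences differ at positions 6 (C/T), 9 (G/A), 12 (T/G), 24 (T/C), 27 (G/C), 32 (G/A).
There are 6 differences over 32 sites, so p = 6/32 = 0.1875.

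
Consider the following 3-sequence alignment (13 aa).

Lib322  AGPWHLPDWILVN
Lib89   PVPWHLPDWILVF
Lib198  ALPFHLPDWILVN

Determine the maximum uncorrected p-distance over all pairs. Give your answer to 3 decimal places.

Pairwise Hamming distances:
  Lib322 vs Lib89: 3
  Lib322 vs Lib198: 2
  Lib89 vs Lib198: 4
The largest is 4 mismatches, between Lib89 and Lib198; p = 4/13 = 0.308.

0.308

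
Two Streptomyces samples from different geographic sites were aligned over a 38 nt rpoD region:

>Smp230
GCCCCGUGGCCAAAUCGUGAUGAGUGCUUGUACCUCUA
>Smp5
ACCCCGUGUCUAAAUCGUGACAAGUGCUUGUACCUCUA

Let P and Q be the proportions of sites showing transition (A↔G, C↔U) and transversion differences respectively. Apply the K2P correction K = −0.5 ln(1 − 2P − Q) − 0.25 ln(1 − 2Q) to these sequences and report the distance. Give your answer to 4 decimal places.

0.1487

Differing sites — 1:G/A (Ti); 9:G/U (Tv); 11:C/U (Ti); 21:U/C (Ti); 22:G/A (Ti).
Of the 5 differences, 4 transitions and 1 transversion over 38 sites: P = 4/38 = 0.105263, Q = 1/38 = 0.026316.
d = −0.5·ln(0.763158) − 0.25·ln(0.947368) = −0.5·(-0.270290) − 0.25·(-0.054068) = 0.1487.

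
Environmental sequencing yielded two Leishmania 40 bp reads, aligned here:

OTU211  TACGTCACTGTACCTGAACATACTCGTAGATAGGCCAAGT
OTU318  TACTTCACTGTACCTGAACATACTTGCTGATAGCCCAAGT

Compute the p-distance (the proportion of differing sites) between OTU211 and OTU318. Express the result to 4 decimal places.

The sequences differ at positions 4 (G/T), 25 (C/T), 27 (T/C), 28 (A/T), 34 (G/C).
There are 5 differences over 40 sites, so p = 5/40 = 0.1250.

0.1250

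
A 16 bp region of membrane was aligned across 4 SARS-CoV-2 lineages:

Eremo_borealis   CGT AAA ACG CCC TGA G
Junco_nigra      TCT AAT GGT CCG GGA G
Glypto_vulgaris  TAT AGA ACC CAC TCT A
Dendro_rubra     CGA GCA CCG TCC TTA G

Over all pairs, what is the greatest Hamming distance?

Pairwise Hamming distances:
  Eremo_borealis vs Junco_nigra: 8
  Eremo_borealis vs Glypto_vulgaris: 8
  Eremo_borealis vs Dendro_rubra: 6
  Junco_nigra vs Glypto_vulgaris: 12
  Junco_nigra vs Dendro_rubra: 13
  Glypto_vulgaris vs Dendro_rubra: 12
The largest is 13, between Junco_nigra and Dendro_rubra.

13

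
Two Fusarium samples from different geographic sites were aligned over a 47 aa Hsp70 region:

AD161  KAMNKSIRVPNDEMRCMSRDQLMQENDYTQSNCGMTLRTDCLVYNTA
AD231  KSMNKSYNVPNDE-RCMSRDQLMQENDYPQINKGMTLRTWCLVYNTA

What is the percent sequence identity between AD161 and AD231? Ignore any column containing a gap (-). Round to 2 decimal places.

Excluding the 1 gap column leaves 46 comparable sites.
The sequences differ at positions 2 (A/S), 7 (I/Y), 8 (R/N), 29 (T/P), 31 (S/I), 33 (C/K), 40 (D/W).
39 of the 46 comparable sites match, so the percent identity is 39/46 × 100 = 84.78%.

84.78%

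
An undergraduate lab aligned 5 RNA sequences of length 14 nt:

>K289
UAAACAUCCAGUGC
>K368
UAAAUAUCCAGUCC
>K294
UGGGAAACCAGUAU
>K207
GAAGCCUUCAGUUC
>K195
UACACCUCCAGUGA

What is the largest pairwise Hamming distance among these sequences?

9

Pairwise Hamming distances:
  K289 vs K368: 2
  K289 vs K294: 7
  K289 vs K207: 5
  K289 vs K195: 3
  K368 vs K294: 7
  K368 vs K207: 6
  K368 vs K195: 5
  K294 vs K207: 9
  K294 vs K195: 8
  K207 vs K195: 6
The largest is 9, between K294 and K207.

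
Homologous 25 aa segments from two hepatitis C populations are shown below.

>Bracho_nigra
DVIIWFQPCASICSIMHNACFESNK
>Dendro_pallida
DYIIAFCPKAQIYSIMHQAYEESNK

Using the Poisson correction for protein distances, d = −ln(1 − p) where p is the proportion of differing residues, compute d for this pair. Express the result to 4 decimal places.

Mismatches occur at site 2 (V↔Y), site 5 (W↔A), site 7 (Q↔C), site 9 (C↔K), site 11 (S↔Q), site 13 (C↔Y), site 18 (N↔Q), site 20 (C↔Y), site 21 (F↔E).
p = 9/25 = 0.360000.
d = −ln(1 − 0.360000) = −ln(0.640000) = 0.4463.

0.4463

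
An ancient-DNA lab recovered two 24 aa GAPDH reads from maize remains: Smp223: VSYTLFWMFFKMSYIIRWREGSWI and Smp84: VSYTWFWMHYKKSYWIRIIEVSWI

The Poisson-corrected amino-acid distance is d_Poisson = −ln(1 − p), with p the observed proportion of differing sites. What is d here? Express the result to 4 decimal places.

Mismatches occur at site 5 (L→W), site 9 (F→H), site 10 (F→Y), site 12 (M→K), site 15 (I→W), site 18 (W→I), site 19 (R→I), site 21 (G→V).
p = 8/24 = 0.333333.
d = −ln(1 − 0.333333) = −ln(0.666667) = 0.4055.

0.4055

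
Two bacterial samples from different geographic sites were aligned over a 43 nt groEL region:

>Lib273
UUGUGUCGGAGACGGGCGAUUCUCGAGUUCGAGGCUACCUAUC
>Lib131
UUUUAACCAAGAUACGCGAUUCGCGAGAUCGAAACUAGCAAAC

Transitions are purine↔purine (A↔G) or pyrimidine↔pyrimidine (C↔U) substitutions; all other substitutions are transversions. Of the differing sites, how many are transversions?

9

The sequences differ at positions 3 (G/U, transversion), 5 (G/A, transition), 6 (U/A, transversion), 8 (G/C, transversion), 9 (G/A, transition), 13 (C/U, transition), 14 (G/A, transition), 15 (G/C, transversion), 23 (U/G, transversion), 28 (U/A, transversion), 33 (G/A, transition), 34 (G/A, transition), 38 (C/G, transversion), 40 (U/A, transversion), 42 (U/A, transversion).
Of the 15 differences, 6 transitions and 9 transversions, so the answer is 9.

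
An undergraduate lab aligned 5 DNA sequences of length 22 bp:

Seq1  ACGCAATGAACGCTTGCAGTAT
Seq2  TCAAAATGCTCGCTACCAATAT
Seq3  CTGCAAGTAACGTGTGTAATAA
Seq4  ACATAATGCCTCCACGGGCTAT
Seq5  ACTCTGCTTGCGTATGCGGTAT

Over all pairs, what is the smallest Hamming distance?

Pairwise Hamming distances:
  Seq1 vs Seq2: 8
  Seq1 vs Seq3: 9
  Seq1 vs Seq4: 11
  Seq1 vs Seq5: 10
  Seq2 vs Seq3: 14
  Seq2 vs Seq4: 11
  Seq2 vs Seq5: 15
  Seq3 vs Seq4: 17
  Seq3 vs Seq5: 13
  Seq4 vs Seq5: 14
The smallest is 8, between Seq1 and Seq2.

8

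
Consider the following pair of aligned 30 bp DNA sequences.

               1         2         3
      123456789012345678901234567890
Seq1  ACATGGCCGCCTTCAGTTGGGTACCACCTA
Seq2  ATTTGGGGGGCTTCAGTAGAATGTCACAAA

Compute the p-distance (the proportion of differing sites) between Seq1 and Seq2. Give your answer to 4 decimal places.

0.4000

Mismatches occur at site 2 (C↔T), site 3 (A↔T), site 7 (C↔G), site 8 (C↔G), site 10 (C↔G), site 18 (T↔A), site 20 (G↔A), site 21 (G↔A), site 23 (A↔G), site 24 (C↔T), site 28 (C↔A), site 29 (T↔A).
There are 12 differences over 30 sites, so p = 12/30 = 0.4000.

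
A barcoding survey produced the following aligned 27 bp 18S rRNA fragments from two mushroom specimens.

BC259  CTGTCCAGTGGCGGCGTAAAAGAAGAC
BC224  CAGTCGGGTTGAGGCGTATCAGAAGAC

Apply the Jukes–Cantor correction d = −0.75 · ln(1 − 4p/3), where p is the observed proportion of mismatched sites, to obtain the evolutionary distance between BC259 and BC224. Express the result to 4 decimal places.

0.3181

Mismatches occur at site 2 (T↔A), site 6 (C↔G), site 7 (A↔G), site 10 (G↔T), site 12 (C↔A), site 19 (A↔T), site 20 (A↔C).
p = 7/27 = 0.259259.
d = −0.75 · ln(1 − (4/3)·0.259259) = −0.75 · ln(0.654321) = −0.75 · (-0.424157) = 0.3181.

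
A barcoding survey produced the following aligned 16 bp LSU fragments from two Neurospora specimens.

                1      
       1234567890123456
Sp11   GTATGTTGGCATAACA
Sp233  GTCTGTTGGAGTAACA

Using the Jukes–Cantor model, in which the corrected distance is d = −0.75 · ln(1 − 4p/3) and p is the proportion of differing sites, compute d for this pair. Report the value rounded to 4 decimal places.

The sequences differ at positions 3 (A/C), 10 (C/A), 11 (A/G).
p = 3/16 = 0.187500.
d = −0.75 · ln(1 − (4/3)·0.187500) = −0.75 · ln(0.750000) = −0.75 · (-0.287682) = 0.2158.

0.2158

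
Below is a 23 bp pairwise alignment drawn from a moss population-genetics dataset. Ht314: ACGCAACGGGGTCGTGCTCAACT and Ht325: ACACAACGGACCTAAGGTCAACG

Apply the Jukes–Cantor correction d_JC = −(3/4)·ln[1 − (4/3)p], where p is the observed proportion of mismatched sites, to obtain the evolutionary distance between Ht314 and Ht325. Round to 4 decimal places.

Differing sites — 3:G/A; 10:G/A; 11:G/C; 12:T/C; 13:C/T; 14:G/A; 15:T/A; 17:C/G; 23:T/G.
p = 9/23 = 0.391304.
d = −0.75 · ln(1 − (4/3)·0.391304) = −0.75 · ln(0.478261) = −0.75 · (-0.737599) = 0.5532.

0.5532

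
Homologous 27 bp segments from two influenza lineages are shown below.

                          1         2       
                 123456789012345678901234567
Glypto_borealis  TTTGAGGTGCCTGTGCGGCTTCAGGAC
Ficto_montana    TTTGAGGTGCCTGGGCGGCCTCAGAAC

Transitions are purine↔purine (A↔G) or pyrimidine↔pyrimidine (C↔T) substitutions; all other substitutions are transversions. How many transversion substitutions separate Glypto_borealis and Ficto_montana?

1

Mismatches occur at site 14 (T→G, transversion), site 20 (T→C, transition), site 25 (G→A, transition).
Of the 3 differences, 2 transitions and 1 transversion, so the answer is 1.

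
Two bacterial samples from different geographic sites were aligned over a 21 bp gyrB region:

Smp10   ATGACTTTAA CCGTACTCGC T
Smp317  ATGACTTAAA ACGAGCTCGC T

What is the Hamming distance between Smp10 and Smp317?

Mismatches occur at site 8 (T↔A), site 11 (C↔A), site 14 (T↔A), site 15 (A↔G).
That gives 4 mismatches out of 21 aligned sites, so the Hamming distance is 4.

4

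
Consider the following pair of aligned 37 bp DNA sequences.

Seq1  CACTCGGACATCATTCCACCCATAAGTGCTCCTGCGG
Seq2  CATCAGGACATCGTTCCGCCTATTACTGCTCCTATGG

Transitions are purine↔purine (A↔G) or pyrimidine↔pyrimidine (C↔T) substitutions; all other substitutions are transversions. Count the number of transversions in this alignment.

Differing sites — 3:C/T (Ti); 4:T/C (Ti); 5:C/A (Tv); 13:A/G (Ti); 18:A/G (Ti); 21:C/T (Ti); 24:A/T (Tv); 26:G/C (Tv); 34:G/A (Ti); 35:C/T (Ti).
Of the 10 differences, 7 transitions and 3 transversions, so the answer is 3.

3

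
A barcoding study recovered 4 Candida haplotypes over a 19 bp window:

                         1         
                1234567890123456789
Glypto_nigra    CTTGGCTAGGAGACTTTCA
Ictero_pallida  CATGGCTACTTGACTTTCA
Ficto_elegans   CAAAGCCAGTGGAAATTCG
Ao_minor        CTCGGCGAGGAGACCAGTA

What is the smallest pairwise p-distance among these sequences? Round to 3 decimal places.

0.211

Pairwise Hamming distances:
  Glypto_nigra vs Ictero_pallida: 4
  Glypto_nigra vs Ficto_elegans: 9
  Glypto_nigra vs Ao_minor: 6
  Ictero_pallida vs Ficto_elegans: 8
  Ictero_pallida vs Ao_minor: 10
  Ficto_elegans vs Ao_minor: 12
The smallest is 4 mismatches, between Glypto_nigra and Ictero_pallida; p = 4/19 = 0.211.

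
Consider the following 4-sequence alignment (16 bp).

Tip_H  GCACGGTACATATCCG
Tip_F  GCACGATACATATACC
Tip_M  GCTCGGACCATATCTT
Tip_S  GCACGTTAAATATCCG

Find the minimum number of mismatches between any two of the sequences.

2

Pairwise Hamming distances:
  Tip_H vs Tip_F: 3
  Tip_H vs Tip_M: 5
  Tip_H vs Tip_S: 2
  Tip_F vs Tip_M: 7
  Tip_F vs Tip_S: 4
  Tip_M vs Tip_S: 7
The smallest is 2, between Tip_H and Tip_S.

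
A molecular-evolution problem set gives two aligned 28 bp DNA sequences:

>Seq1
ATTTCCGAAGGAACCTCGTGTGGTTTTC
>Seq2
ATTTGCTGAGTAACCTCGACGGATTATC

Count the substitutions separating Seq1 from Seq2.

9

Mismatches occur at site 5 (C→G), site 7 (G→T), site 8 (A→G), site 11 (G→T), site 19 (T→A), site 20 (G→C), site 21 (T→G), site 23 (G→A), site 26 (T→A).
That gives 9 mismatches out of 28 aligned sites, so the Hamming distance is 9.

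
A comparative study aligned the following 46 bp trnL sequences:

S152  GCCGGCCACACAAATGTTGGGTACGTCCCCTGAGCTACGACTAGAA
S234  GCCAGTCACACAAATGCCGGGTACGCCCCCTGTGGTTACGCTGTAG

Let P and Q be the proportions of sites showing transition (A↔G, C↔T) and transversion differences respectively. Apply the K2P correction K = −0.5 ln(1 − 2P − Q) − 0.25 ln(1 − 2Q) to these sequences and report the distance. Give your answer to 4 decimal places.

Differing sites — 4:G/A (Ti); 6:C/T (Ti); 17:T/C (Ti); 18:T/C (Ti); 26:T/C (Ti); 33:A/T (Tv); 35:C/G (Tv); 37:A/T (Tv); 38:C/A (Tv); 39:G/C (Tv); 40:A/G (Ti); 43:A/G (Ti); 44:G/T (Tv); 46:A/G (Ti).
Of the 14 differences, 8 transitions and 6 transversions over 46 sites: P = 8/46 = 0.173913, Q = 6/46 = 0.130435.
d = −0.5·ln(0.521739) − 0.25·ln(0.739130) = −0.5·(-0.650588) − 0.25·(-0.302281) = 0.4009.

0.4009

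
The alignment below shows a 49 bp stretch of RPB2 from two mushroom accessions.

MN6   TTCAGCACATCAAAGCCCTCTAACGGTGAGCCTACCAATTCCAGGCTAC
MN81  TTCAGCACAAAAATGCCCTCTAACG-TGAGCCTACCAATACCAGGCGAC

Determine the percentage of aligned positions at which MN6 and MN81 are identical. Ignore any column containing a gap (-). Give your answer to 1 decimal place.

Excluding the 1 gap column leaves 48 comparable sites.
Mismatches occur at site 10 (T→A), site 11 (C→A), site 14 (A→T), site 40 (T→A), site 47 (T→G).
43 of the 48 comparable sites match, so the percent identity is 43/48 × 100 = 89.6%.

89.6%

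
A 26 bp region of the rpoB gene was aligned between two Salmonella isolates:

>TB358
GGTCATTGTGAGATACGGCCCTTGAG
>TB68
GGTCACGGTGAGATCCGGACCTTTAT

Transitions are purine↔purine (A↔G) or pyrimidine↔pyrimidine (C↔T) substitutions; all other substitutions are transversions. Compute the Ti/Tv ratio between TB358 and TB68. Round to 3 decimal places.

0.200

Differing sites — 6:T/C (Ti); 7:T/G (Tv); 15:A/C (Tv); 19:C/A (Tv); 24:G/T (Tv); 26:G/T (Tv).
Of the 6 differences, 1 transition and 5 transversions, so Ti/Tv = 1/5 = 0.200.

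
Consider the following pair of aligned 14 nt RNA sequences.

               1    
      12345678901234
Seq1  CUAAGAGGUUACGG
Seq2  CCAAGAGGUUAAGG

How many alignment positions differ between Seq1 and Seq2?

2

Differing sites — 2:U/C; 12:C/A.
That gives 2 mismatches out of 14 aligned sites, so the Hamming distance is 2.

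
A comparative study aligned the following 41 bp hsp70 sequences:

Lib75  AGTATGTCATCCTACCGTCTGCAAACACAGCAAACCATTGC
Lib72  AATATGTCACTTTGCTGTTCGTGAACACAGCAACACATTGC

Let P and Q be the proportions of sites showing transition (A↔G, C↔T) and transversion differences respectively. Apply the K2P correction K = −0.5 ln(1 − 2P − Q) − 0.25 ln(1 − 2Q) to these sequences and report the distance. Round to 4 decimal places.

Differing sites — 2:G/A (Ti); 10:T/C (Ti); 11:C/T (Ti); 12:C/T (Ti); 14:A/G (Ti); 16:C/T (Ti); 19:C/T (Ti); 20:T/C (Ti); 22:C/T (Ti); 23:A/G (Ti); 34:A/C (Tv); 35:C/A (Tv).
Of the 12 differences, 10 transitions and 2 transversions over 41 sites: P = 10/41 = 0.243902, Q = 2/41 = 0.048780.
d = −0.5·ln(0.463416) − 0.25·ln(0.902440) = −0.5·(-0.769130) − 0.25·(-0.102653) = 0.4102.

0.4102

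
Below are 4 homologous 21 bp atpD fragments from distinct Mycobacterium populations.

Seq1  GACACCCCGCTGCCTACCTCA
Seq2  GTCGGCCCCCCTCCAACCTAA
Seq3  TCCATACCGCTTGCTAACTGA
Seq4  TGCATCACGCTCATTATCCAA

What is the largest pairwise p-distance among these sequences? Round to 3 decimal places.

Pairwise Hamming distances:
  Seq1 vs Seq2: 8
  Seq1 vs Seq3: 8
  Seq1 vs Seq4: 10
  Seq2 vs Seq3: 11
  Seq2 vs Seq4: 13
  Seq3 vs Seq4: 9
The largest is 13 mismatches, between Seq2 and Seq4; p = 13/21 = 0.619.

0.619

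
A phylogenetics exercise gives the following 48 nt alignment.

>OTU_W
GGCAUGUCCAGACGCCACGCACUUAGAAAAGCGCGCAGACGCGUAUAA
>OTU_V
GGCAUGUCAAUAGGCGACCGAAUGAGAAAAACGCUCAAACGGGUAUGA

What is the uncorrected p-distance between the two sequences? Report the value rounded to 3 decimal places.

Mismatches occur at site 9 (C↔A), site 11 (G↔U), site 13 (C↔G), site 16 (C↔G), site 19 (G↔C), site 20 (C↔G), site 22 (C↔A), site 24 (U↔G), site 31 (G↔A), site 35 (G↔U), site 38 (G↔A), site 42 (C↔G), site 47 (A↔G).
There are 13 differences over 48 sites, so p = 13/48 = 0.271.

0.271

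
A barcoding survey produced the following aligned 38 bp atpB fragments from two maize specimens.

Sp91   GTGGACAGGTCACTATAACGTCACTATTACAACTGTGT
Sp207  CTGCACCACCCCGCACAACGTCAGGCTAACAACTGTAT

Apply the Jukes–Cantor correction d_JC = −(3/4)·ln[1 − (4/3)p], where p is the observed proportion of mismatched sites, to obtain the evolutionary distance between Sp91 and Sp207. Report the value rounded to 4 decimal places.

Mismatches occur at site 1 (G/C), site 4 (G/C), site 7 (A/C), site 8 (G/A), site 9 (G/C), site 10 (T/C), site 12 (A/C), site 13 (C/G), site 14 (T/C), site 16 (T/C), site 24 (C/G), site 25 (T/G), site 26 (A/C), site 28 (T/A), site 37 (G/A).
p = 15/38 = 0.394737.
d = −0.75 · ln(1 − (4/3)·0.394737) = −0.75 · ln(0.473684) = −0.75 · (-0.747215) = 0.5604.

0.5604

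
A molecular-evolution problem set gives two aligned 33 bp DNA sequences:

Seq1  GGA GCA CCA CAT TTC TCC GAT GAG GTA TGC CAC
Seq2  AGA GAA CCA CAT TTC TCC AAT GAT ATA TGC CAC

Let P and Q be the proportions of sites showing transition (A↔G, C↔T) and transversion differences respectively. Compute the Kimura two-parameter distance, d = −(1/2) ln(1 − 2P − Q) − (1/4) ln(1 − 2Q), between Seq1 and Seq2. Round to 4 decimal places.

0.1711

Mismatches occur at site 1 (G↔A, transition), site 5 (C↔A, transversion), site 19 (G↔A, transition), site 24 (G↔T, transversion), site 25 (G↔A, transition).
Of the 5 differences, 3 transitions and 2 transversions over 33 sites: P = 3/33 = 0.090909, Q = 2/33 = 0.060606.
d = −0.5·ln(0.757576) − 0.25·ln(0.878788) = −0.5·(-0.277631) − 0.25·(-0.129212) = 0.1711.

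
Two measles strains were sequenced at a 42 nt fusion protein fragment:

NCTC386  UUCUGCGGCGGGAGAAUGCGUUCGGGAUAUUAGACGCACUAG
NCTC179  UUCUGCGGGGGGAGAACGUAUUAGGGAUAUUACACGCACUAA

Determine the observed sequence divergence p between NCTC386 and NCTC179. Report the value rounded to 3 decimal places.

0.167

The sequences differ at positions 9 (C/G), 17 (U/C), 19 (C/U), 20 (G/A), 23 (C/A), 33 (G/C), 42 (G/A).
There are 7 differences over 42 sites, so p = 7/42 = 0.167.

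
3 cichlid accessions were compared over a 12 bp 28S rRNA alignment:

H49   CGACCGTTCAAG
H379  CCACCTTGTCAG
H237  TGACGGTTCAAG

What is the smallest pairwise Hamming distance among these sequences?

2

Pairwise Hamming distances:
  H49 vs H379: 5
  H49 vs H237: 2
  H379 vs H237: 7
The smallest is 2, between H49 and H237.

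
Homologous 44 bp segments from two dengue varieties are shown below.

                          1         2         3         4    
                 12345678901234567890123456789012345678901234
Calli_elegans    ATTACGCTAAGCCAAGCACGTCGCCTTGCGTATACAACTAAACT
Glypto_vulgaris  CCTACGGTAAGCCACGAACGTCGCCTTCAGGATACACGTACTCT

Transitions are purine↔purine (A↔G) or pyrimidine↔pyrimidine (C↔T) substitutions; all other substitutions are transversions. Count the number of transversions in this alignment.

Differing sites — 1:A/C (Tv); 2:T/C (Ti); 7:C/G (Tv); 15:A/C (Tv); 17:C/A (Tv); 28:G/C (Tv); 29:C/A (Tv); 31:T/G (Tv); 37:A/C (Tv); 38:C/G (Tv); 41:A/C (Tv); 42:A/T (Tv).
Of the 12 differences, 1 transition and 11 transversions, so the answer is 11.

11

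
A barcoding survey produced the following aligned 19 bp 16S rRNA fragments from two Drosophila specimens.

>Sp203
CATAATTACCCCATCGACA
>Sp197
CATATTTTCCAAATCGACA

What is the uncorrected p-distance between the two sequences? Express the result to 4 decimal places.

The sequences differ at positions 5 (A/T), 8 (A/T), 11 (C/A), 12 (C/A).
There are 4 differences over 19 sites, so p = 4/19 = 0.2105.

0.2105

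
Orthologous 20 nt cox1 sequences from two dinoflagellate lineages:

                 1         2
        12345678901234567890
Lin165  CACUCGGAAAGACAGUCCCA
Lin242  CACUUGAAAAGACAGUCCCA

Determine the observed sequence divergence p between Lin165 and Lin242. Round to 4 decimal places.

Mismatches occur at site 5 (C↔U), site 7 (G↔A).
There are 2 differences over 20 sites, so p = 2/20 = 0.1000.

0.1000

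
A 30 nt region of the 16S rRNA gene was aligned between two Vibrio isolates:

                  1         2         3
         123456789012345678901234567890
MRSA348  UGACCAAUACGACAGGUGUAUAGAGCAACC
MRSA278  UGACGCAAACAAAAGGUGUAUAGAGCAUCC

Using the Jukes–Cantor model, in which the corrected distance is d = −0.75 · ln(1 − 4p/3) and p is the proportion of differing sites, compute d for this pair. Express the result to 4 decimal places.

0.2326

The sequences differ at positions 5 (C/G), 6 (A/C), 8 (U/A), 11 (G/A), 13 (C/A), 28 (A/U).
p = 6/30 = 0.200000.
d = −0.75 · ln(1 − (4/3)·0.200000) = −0.75 · ln(0.733333) = −0.75 · (-0.310155) = 0.2326.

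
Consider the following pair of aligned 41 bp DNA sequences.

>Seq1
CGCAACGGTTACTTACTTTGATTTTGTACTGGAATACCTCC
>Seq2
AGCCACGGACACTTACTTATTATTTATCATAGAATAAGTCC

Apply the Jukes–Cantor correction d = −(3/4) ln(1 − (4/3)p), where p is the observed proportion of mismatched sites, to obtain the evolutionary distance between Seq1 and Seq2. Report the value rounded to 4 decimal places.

Mismatches occur at site 1 (C↔A), site 4 (A↔C), site 9 (T↔A), site 10 (T↔C), site 19 (T↔A), site 20 (G↔T), site 21 (A↔T), site 22 (T↔A), site 26 (G↔A), site 28 (A↔C), site 29 (C↔A), site 31 (G↔A), site 37 (C↔A), site 38 (C↔G).
p = 14/41 = 0.341463.
d = −0.75 · ln(1 − (4/3)·0.341463) = −0.75 · ln(0.544716) = −0.75 · (-0.607491) = 0.4556.

0.4556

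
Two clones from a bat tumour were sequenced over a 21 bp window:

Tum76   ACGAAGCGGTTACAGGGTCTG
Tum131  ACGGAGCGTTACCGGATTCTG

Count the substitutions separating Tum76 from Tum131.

7

Mismatches occur at site 4 (A→G), site 9 (G→T), site 11 (T→A), site 12 (A→C), site 14 (A→G), site 16 (G→A), site 17 (G→T).
That gives 7 mismatches out of 21 aligned sites, so the Hamming distance is 7.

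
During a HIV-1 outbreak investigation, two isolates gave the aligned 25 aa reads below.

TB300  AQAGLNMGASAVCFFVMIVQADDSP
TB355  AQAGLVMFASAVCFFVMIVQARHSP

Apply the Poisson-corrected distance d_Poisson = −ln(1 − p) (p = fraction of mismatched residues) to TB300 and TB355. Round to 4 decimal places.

Mismatches occur at site 6 (N/V), site 8 (G/F), site 22 (D/R), site 23 (D/H).
p = 4/25 = 0.160000.
d = −ln(1 − 0.160000) = −ln(0.840000) = 0.1744.

0.1744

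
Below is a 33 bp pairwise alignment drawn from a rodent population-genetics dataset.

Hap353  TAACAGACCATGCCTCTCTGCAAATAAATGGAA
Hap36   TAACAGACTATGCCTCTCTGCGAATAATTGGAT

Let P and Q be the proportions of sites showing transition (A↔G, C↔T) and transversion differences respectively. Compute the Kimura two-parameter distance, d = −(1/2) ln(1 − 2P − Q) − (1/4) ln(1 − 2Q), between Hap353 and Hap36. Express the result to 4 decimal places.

Differing sites — 9:C/T (Ti); 22:A/G (Ti); 28:A/T (Tv); 33:A/T (Tv).
Of the 4 differences, 2 transitions and 2 transversions over 33 sites: P = 2/33 = 0.060606, Q = 2/33 = 0.060606.
d = −0.5·ln(0.818182) − 0.25·ln(0.878788) = −0.5·(-0.200670) − 0.25·(-0.129212) = 0.1326.

0.1326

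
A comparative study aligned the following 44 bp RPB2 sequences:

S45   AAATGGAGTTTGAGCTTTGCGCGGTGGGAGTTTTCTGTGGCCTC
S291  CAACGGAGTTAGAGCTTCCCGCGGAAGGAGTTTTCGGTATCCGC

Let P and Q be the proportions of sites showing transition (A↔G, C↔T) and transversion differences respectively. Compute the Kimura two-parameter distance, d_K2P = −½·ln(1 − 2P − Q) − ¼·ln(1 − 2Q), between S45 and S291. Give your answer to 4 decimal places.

Mismatches occur at site 1 (A/C, transversion), site 4 (T/C, transition), site 11 (T/A, transversion), site 18 (T/C, transition), site 19 (G/C, transversion), site 25 (T/A, transversion), site 26 (G/A, transition), site 36 (T/G, transversion), site 39 (G/A, transition), site 40 (G/T, transversion), site 43 (T/G, transversion).
Of the 11 differences, 4 transitions and 7 transversions over 44 sites: P = 4/44 = 0.090909, Q = 7/44 = 0.159091.
d = −0.5·ln(0.659091) − 0.25·ln(0.681818) = −0.5·(-0.416894) − 0.25·(-0.382993) = 0.3042.

0.3042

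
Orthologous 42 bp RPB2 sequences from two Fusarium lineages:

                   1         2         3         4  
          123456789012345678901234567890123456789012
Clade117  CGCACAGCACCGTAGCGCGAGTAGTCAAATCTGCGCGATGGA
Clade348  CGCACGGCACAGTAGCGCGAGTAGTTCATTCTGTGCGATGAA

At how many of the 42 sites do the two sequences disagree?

Differing sites — 6:A/G; 11:C/A; 26:C/T; 27:A/C; 29:A/T; 34:C/T; 41:G/A.
That gives 7 mismatches out of 42 aligned sites, so the Hamming distance is 7.

7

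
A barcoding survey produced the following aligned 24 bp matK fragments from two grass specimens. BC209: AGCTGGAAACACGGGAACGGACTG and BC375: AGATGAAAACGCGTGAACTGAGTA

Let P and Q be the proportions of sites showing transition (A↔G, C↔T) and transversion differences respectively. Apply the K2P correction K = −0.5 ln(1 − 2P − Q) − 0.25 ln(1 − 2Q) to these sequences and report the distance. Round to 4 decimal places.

0.3709

Mismatches occur at site 3 (C↔A, transversion), site 6 (G↔A, transition), site 11 (A↔G, transition), site 14 (G↔T, transversion), site 19 (G↔T, transversion), site 22 (C↔G, transversion), site 24 (G↔A, transition).
Of the 7 differences, 3 transitions and 4 transversions over 24 sites: P = 3/24 = 0.125000, Q = 4/24 = 0.166667.
d = −0.5·ln(0.583333) − 0.25·ln(0.666666) = −0.5·(-0.538997) − 0.25·(-0.405466) = 0.3709.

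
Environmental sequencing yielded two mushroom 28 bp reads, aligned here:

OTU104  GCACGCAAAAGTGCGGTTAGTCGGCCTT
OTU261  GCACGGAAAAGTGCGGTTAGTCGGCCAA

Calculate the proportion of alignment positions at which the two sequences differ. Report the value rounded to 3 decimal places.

0.107

Differing sites — 6:C/G; 27:T/A; 28:T/A.
There are 3 differences over 28 sites, so p = 3/28 = 0.107.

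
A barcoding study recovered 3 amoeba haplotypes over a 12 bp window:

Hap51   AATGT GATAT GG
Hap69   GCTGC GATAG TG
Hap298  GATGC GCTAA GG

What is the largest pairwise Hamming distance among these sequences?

Pairwise Hamming distances:
  Hap51 vs Hap69: 5
  Hap51 vs Hap298: 4
  Hap69 vs Hap298: 4
The largest is 5, between Hap51 and Hap69.

5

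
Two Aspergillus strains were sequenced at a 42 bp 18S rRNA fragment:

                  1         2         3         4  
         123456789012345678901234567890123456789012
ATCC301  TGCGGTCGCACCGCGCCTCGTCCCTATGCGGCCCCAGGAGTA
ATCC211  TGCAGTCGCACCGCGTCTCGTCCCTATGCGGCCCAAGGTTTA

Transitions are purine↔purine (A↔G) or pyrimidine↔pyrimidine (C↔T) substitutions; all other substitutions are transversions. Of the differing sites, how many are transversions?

Differing sites — 4:G/A (Ti); 16:C/T (Ti); 35:C/A (Tv); 39:A/T (Tv); 40:G/T (Tv).
Of the 5 differences, 2 transitions and 3 transversions, so the answer is 3.

3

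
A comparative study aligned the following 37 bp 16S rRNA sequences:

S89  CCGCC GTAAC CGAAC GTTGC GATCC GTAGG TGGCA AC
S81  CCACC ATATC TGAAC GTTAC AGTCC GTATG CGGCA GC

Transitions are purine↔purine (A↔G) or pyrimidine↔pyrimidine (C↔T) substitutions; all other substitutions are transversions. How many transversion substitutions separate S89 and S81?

2

Mismatches occur at site 3 (G↔A, transition), site 6 (G↔A, transition), site 9 (A↔T, transversion), site 11 (C↔T, transition), site 19 (G↔A, transition), site 21 (G↔A, transition), site 22 (A↔G, transition), site 29 (G↔T, transversion), site 31 (T↔C, transition), site 36 (A↔G, transition).
Of the 10 differences, 8 transitions and 2 transversions, so the answer is 2.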